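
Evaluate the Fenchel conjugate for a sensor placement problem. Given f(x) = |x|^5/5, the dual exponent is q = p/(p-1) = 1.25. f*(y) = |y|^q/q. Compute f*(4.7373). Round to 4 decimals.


The conjugate exponent q satisfies 1/p + 1/q = 1.
p = 5, so q = 5/(5 - 1) = 1.25
|y|^q = 4.7373^1.25 = 6.989
f*(4.7373) = 6.989 / 1.25 = 5.5912


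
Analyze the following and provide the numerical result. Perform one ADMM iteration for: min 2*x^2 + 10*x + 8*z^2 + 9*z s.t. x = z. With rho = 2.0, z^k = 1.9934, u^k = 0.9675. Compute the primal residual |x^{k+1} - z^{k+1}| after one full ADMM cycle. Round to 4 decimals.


ADMM iteration with rho = 2.0, z^k = 1.9934, u^k = 0.9675
Step 1: x-update.
Minimize 2*x^2 + 10*x + (2.0/2)*(x - 1.9934 + 0.9675)^2
FOC: (2*2 + 2.0)*x = -10 + 2.0*(1.9934 - 0.9675)
x^{k+1} = -1.3247
Step 2: z-update.
Minimize 8*z^2 + 9*z + (2.0/2)*(-1.3247 - z + 0.9675)^2
FOC: (2*8 + 2.0)*z = -9 + 2.0*(-1.3247 + 0.9675)
z^{k+1} = -0.5397
Step 3: u-update.
u^{k+1} = 0.9675 - 1.3247 + 0.5397 = 0.1825
Step 4: Primal residual = |-1.3247 + 0.5397| = 0.785


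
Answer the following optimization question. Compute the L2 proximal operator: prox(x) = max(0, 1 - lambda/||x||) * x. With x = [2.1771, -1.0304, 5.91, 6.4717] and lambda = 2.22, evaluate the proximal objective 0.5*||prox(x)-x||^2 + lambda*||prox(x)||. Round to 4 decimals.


Step 1: Compute ||x||.
||x|| = 9.0891
Step 2: Compute scaling factor.
scale = max(0, 1 - 2.22/9.0891) = 0.7558
Step 3: prox(x) = [1.6453, -0.7787, 4.4665, 4.891]
||prox(x)|| = 6.8691
Step 4: Proximal objective.
0.5*||prox-x||^2 = 2.4642
lambda*||prox|| = 15.2494
Total = 17.7137


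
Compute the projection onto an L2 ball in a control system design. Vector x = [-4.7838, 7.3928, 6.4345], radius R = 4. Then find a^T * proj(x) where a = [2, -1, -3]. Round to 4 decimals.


Step 1: Compute ||x|| (intermediates to 6 decimals).
||x|| = sqrt((-4.7838)^2 + 7.3928^2 + 6.4345^2) = 10.906009
Step 2: Project.
Since ||x|| > R, scale = R/||x|| = 4/10.906009 = 0.36677, proj(x) = scale * x
proj(x) = [-1.754554, 2.711457, 2.359982]
Step 3: Dot product.
a^T * proj(x) = 2*(-1.754554) - 1*2.711457 - 3*2.359982 = -13.3005


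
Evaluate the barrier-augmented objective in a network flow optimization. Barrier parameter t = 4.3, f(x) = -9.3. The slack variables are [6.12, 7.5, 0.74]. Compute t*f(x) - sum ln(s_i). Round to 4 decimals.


Step 1: Compute log-barrier.
ln values: [1.8116, 2.0149, -0.3011]
phi = -(1.8116 + 2.0149 - 0.3011) = -3.5254
Step 2: Compute augmented objective.
t*f(x) = 4.3*-9.3 = -39.99
Total = -39.99 - 3.5254 = -43.5154


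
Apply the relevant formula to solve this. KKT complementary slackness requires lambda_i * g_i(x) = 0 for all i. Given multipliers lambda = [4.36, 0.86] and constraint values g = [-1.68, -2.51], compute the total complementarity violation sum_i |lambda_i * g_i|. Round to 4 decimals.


KKT complementary slackness check:
lambda_1 * g_1 = 4.36 * -1.68 = -7.3248
lambda_2 * g_2 = 0.86 * -2.51 = -2.1586
Total violation = 7.3248 + 2.1586 = 9.4834


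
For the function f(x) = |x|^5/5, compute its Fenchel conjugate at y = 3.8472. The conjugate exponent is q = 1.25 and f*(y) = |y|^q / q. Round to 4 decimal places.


The conjugate exponent q satisfies 1/p + 1/q = 1.
p = 5, so q = 5/(5 - 1) = 1.25
|y|^q = 3.8472^1.25 = 5.388
f*(3.8472) = 5.388 / 1.25 = 4.3104


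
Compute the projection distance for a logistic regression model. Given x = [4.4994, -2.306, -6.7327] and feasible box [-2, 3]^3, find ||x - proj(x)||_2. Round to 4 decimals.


Project each component onto [-2, 3].
clip(4.4994) = 3.0, clip(-2.306) = -2.0, clip(-6.7327) = -2.0
Projection = [3.0, -2.0, -2.0]
Squared diffs: [2.2482, 0.0936, 22.3984]
Distance = sqrt(24.7402) = 4.974


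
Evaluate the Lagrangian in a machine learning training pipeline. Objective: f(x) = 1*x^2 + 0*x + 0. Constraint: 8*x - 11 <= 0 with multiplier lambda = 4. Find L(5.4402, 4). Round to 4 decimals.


Step 1: Evaluate f(x).
f(5.4402) = 1*5.4402^2 + 0*5.4402 + 0 = 29.5958
Step 2: Evaluate g(x).
g(5.4402) = 8*5.4402 - 11 = 32.5216
Step 3: Compute Lagrangian.
L = 29.5958 + 4*32.5216 = 159.6822


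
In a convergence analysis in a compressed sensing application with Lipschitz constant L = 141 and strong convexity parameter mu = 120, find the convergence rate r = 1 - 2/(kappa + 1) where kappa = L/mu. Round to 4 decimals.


Step 1: Compute the condition number.
kappa = L/mu = 141/120 = 1.175
Step 2: Compute the convergence rate.
r = 1 - 2/(kappa + 1) = 1 - 2*mu/(L + mu) = (L - mu)/(L + mu) = 21/261 = 0.0805


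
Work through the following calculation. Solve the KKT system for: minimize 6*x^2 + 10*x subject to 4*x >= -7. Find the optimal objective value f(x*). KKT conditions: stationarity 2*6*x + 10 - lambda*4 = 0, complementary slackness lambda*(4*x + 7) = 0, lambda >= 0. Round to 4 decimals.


Step 1: Try lambda = 0 (constraint inactive).
Stationarity: 2*6*x + 10 = 0
x* = -10/(2*6) = -5/6 = -0.8333 (rounded; the exact value -5/6 is used below)
Check constraint: 4*-0.8333 = -3.3332 >= -7 -- satisfied.
Step 2: Compute optimal value.
f(x*) = 6*(-5/6)^2 + 10*(-5/6) = -4.1667


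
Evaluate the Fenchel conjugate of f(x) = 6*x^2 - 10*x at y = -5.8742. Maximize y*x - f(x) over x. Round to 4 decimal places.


f*(y) = sup_x {y*x - a*x^2 - b*x} = sup_x {(y-b)*x - a*x^2}
FOC: (y - b) - 2a*x = 0 => x* = (y - b)/(2a)
x* = (-5.8742 + 10)/(2*6) = 0.3438
f*(-5.8742) = (y-b)^2/(4a) = (-5.8742 + 10)^2/(4*6)
= 17.0222/24 = 0.7093


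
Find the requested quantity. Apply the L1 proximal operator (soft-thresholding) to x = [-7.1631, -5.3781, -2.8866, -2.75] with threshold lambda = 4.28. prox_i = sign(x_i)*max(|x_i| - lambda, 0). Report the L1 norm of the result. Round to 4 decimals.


Soft-thresholding with lambda = 4.28:
prox(-7.1631) = sign(-7.1631)*max(|-7.1631| - 4.28, 0) = -2.8831
prox(-5.3781) = sign(-5.3781)*max(|-5.3781| - 4.28, 0) = -1.0981
prox(-2.8866) = sign(-2.8866)*max(|-2.8866| - 4.28, 0) = 0.0
prox(-2.75) = sign(-2.75)*max(|-2.75| - 4.28, 0) = 0.0
prox(x) = [-2.8831, -1.0981, 0.0, 0.0]
||prox(x)||_1 = 2.8831 + 1.0981 + 0.0 + 0.0 = 3.9812


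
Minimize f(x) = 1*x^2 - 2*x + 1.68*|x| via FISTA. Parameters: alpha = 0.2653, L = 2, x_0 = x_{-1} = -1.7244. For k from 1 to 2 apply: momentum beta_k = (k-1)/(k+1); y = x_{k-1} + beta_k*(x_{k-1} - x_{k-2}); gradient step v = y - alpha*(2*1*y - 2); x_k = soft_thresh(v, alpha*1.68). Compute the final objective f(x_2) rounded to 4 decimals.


FISTA on f(x) = 1*x^2 - 2*x + 1.68*|x|
L = 2, alpha = 0.2653
Iteration 1: beta = 0.0, y = -1.7244 + 0.0*(-1.7244 + 1.7244) = -1.7244
  grad(y) = -5.4488, v = y - alpha*grad = -0.2788
  prox(v) = soft_thresh(-0.2788, 0.4457) = 0.0
Iteration 2: beta = 0.3333, y = 0.0 + 0.3333*(0.0 + 1.7244) = 0.5748
  grad(y) = -0.8504, v = y - alpha*grad = 0.8004
  prox(v) = soft_thresh(0.8004, 0.4457) = 0.3547
f(x_2) = 1*0.3547^2 - 2*0.3547 + 1.68*|0.3547| = 0.0123


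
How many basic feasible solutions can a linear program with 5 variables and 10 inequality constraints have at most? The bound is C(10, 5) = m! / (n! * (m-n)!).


Each vertex corresponds to some choice of n active constraints out of m, so the number of vertices is at most C(m, n) = m! / (n!(m-n)!).
m = 10, n = 5
Numerator: 10 * 9 * 8 * 7 * 6
Denominator: 5! = 120
C(10, 5) = 252


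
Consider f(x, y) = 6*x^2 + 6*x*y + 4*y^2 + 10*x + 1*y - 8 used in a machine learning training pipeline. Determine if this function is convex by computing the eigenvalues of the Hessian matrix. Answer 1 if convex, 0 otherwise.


The Hessian of f(x,y) = 6*x^2 + 6*x*y + 4*y^2 + 10*x + 1*y - 8 is:
H = [[12, 6], [6, 8]]
Trace = 12 + 8 = 20
Determinant = 12*8 - (6)^2 = 60
Discriminant = (20)^2 - 4*60 = 160.0
Eigenvalues: lambda_1 = 3.6754, lambda_2 = 16.3246
The function is convex.

1


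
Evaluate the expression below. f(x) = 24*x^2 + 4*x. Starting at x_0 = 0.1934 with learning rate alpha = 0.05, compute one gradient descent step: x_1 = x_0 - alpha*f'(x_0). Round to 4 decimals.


We compute the gradient at x_0 and apply the update.
f'(x) = 48*x + 4
f'(0.1934) = 48*0.1934 + 4 = 13.2832
x_1 = 0.1934 - 0.05*13.2832 = -0.4708


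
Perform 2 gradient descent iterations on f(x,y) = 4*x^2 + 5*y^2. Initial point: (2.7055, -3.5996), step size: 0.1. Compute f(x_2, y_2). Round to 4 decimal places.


Gradient descent on f(x,y) = 4*x^2 + 5*y^2.
Starting point: (2.7055, -3.5996), alpha = 0.1
Step 1: grad_x = 2*4*2.7055 = 21.644, grad_y = 2*5*-3.5996 = -35.996
  x_1 = 2.7055 - 0.1*21.644 = 0.5411
  y_1 = -3.5996 - 0.1*-35.996 = 0.0
Step 2: grad_x = 2*4*0.5411 = 4.3288, grad_y = 2*5*0.0 = 0.0
  x_2 = 0.5411 - 0.1*4.3288 = 0.1082
  y_2 = 0.0 - 0.1*0.0 = 0.0
f(0.1082, 0.0) = 4*0.1082^2 + 5*0.0^2 = 0.0468


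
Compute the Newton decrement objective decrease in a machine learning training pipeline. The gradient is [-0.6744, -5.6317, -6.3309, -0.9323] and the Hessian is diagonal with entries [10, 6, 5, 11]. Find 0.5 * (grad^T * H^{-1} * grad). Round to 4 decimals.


Step 1: H is diagonal, so H^(-1) * g = [-0.0674, -0.9386, -1.2662, -0.0848].
Step 2: g^T H^(-1) g = sum_i g_i^2 / H_ii
  = (-0.6744)^2/10 + (-5.6317)^2/6 + (-6.3309)^2/5 + (-0.9323)^2/11
  = 0.0455 + 5.286 + 8.0161 + 0.079 = 13.4266
Step 3: Objective decrease = 0.5 * g^T H^(-1) g = 6.7133


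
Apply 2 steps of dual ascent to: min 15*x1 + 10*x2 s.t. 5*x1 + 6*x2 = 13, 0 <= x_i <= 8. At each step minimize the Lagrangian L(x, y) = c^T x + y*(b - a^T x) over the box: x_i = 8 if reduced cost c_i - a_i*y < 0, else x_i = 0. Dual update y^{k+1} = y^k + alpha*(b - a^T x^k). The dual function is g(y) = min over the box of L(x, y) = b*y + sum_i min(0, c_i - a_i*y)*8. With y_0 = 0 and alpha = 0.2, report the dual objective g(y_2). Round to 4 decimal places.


Dual ascent for LP: min 15*x1 + 10*x2, 5*x1 + 6*x2 = 13, 0 <= x_i <= 8
Step 1: y^k = 0.0, reduced costs: (15.0, 10.0)
  x^k = (0.0, 0.0), subgradient = b - a^T x = 13.0
  y^{k+1} = 0.0 + 0.2*13.0 = 2.6
Step 2: y^k = 2.6, reduced costs: (2.0, -5.6)
  x^k = (0.0, 8.0), subgradient = b - a^T x = -35.0
  y^{k+1} = 2.6 + 0.2*-35.0 = -4.4
Dual objective at y_2 = -4.4: reduced costs (37.0, 36.4), box minimizer x = (0.0, 0.0)
g(y_2) = b*y + (c1 - a1*y)*x1 + (c2 - a2*y)*x2 = 13*(-4.4) + 37.0*0.0 + 36.4*0.0 = -57.2 + 0.0 + 0.0 = -57.2


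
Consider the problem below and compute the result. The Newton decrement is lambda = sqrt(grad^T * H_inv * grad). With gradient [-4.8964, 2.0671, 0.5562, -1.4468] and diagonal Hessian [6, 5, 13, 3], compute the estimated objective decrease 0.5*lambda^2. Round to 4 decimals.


Step 1: H is diagonal, so H^(-1) * g = [-0.8161, 0.4134, 0.0428, -0.4823].
Step 2: g^T H^(-1) g = sum_i g_i^2 / H_ii
  = (-4.8964)^2/6 + (2.0671)^2/5 + (0.5562)^2/13 + (-1.4468)^2/3
  = 3.9958 + 0.8546 + 0.0238 + 0.6977 = 5.5719
Step 3: Objective decrease = 0.5 * g^T H^(-1) g = 2.786


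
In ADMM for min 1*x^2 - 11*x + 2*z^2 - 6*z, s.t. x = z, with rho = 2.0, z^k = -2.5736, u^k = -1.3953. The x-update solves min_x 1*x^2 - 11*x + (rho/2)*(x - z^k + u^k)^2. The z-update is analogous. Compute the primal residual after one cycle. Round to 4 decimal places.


ADMM iteration with rho = 2.0, z^k = -2.5736, u^k = -1.3953
Step 1: x-update.
Minimize 1*x^2 - 11*x + (2.0/2)*(x + 2.5736 - 1.3953)^2
FOC: (2*1 + 2.0)*x = 11 + 2.0*(-2.5736 + 1.3953)
x^{k+1} = 2.1609
Step 2: z-update.
Minimize 2*z^2 - 6*z + (2.0/2)*(2.1609 - z - 1.3953)^2
FOC: (2*2 + 2.0)*z = 6 + 2.0*(2.1609 - 1.3953)
z^{k+1} = 1.2552
Step 3: u-update.
u^{k+1} = -1.3953 + 2.1609 - 1.2552 = -0.4896
Step 4: Primal residual = |2.1609 - 1.2552| = 0.9057


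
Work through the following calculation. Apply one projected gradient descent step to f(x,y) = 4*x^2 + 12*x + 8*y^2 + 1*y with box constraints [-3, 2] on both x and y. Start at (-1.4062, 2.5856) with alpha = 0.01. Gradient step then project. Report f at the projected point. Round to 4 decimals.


Step 1: Compute gradient at (-1.4062, 2.5856).
grad_x = 2*4*-1.4062 + 12 = 0.7504
grad_y = 2*8*2.5856 + 1 = 42.3696
Step 2: Gradient step.
x_raw = -1.4062 - 0.01*0.7504 = -1.4137
y_raw = 2.5856 - 0.01*42.3696 = 2.1619
Step 3: Project onto [-3, 2].
x_proj = clip(-1.4137) = -1.4137
y_proj = clip(2.1619) = 2.0
Step 4: Evaluate f.
f(-1.4137, 2.0) = 25.0298


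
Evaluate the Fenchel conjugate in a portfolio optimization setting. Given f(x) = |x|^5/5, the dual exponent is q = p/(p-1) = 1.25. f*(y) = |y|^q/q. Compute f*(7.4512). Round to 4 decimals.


The conjugate exponent q satisfies 1/p + 1/q = 1.
p = 5, so q = 5/(5 - 1) = 1.25
|y|^q = 7.4512^1.25 = 12.3107
f*(7.4512) = 12.3107 / 1.25 = 9.8486


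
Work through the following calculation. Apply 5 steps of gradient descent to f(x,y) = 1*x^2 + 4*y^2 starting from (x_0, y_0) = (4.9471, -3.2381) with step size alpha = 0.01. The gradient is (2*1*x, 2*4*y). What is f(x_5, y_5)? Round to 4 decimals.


Gradient descent on f(x,y) = 1*x^2 + 4*y^2.
Starting point: (4.9471, -3.2381), alpha = 0.01
Step 1: grad_x = 2*1*4.9471 = 9.8942, grad_y = 2*4*-3.2381 = -25.9048
  x_1 = 4.9471 - 0.01*9.8942 = 4.8482
  y_1 = -3.2381 - 0.01*-25.9048 = -2.9791
Step 2: grad_x = 2*1*4.8482 = 9.6963, grad_y = 2*4*-2.9791 = -23.8324
  x_2 = 4.8482 - 0.01*9.6963 = 4.7512
  y_2 = -2.9791 - 0.01*-23.8324 = -2.7407
Step 3: grad_x = 2*1*4.7512 = 9.5024, grad_y = 2*4*-2.7407 = -21.9258
  x_3 = 4.7512 - 0.01*9.5024 = 4.6562
  y_3 = -2.7407 - 0.01*-21.9258 = -2.5215
Step 4: grad_x = 2*1*4.6562 = 9.3123, grad_y = 2*4*-2.5215 = -20.1718
  x_4 = 4.6562 - 0.01*9.3123 = 4.563
  y_4 = -2.5215 - 0.01*-20.1718 = -2.3198
Step 5: grad_x = 2*1*4.563 = 9.1261, grad_y = 2*4*-2.3198 = -18.558
  x_5 = 4.563 - 0.01*9.1261 = 4.4718
  y_5 = -2.3198 - 0.01*-18.558 = -2.1342
f(4.4718, -2.1342) = 1*4.4718^2 + 4*(-2.1342)^2 = 38.2156


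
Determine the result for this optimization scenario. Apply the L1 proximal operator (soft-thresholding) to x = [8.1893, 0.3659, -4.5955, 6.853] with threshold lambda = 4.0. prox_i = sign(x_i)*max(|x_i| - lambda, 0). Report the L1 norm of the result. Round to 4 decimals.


Soft-thresholding with lambda = 4.0:
prox(8.1893) = sign(8.1893)*max(|8.1893| - 4.0, 0) = 4.1893
prox(0.3659) = sign(0.3659)*max(|0.3659| - 4.0, 0) = 0.0
prox(-4.5955) = sign(-4.5955)*max(|-4.5955| - 4.0, 0) = -0.5955
prox(6.853) = sign(6.853)*max(|6.853| - 4.0, 0) = 2.853
prox(x) = [4.1893, 0.0, -0.5955, 2.853]
||prox(x)||_1 = 4.1893 + 0.0 + 0.5955 + 2.853 = 7.6378


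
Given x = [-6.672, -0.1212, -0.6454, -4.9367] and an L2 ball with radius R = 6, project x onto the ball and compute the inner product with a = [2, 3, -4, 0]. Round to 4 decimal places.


Step 1: Compute ||x|| (intermediates to 6 decimals).
||x|| = sqrt((-6.672)^2 + (-0.1212)^2 + (-0.6454)^2 + (-4.9367)^2) = 8.325732
Step 2: Project.
Since ||x|| > R, scale = R/||x|| = 6/8.325732 = 0.720657, proj(x) = scale * x
proj(x) = [-4.808224, -0.087344, -0.465112, -3.557667]
Step 3: Dot product.
a^T * proj(x) = 2*(-4.808224) + 3*(-0.087344) - 4*(-0.465112) + 0*(-3.557667) = -8.018


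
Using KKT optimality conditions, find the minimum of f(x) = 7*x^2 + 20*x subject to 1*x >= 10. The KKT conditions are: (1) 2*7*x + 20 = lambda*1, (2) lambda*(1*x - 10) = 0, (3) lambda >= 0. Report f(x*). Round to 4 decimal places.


Step 1: Try lambda = 0 (constraint inactive).
x_unc = -20/(2*7) = -1.4286
Check: 1*-1.4286 = -1.4286 < 10 -- violated!
Step 2: Constraint must be active: 1*x = 10
x* = 10/1 = 10.0
lambda = (2*7*10.0 + 20)/1 = 160.0
Step 3: Compute optimal value.
f(x*) = 7*10.0^2 + 20*10.0 = 900.0


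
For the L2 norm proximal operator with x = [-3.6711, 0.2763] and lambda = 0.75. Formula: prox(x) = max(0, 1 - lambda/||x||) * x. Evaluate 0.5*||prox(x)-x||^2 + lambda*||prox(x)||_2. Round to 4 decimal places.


Step 1: Compute ||x||.
||x|| = 3.6815
Step 2: Compute scaling factor.
scale = max(0, 1 - 0.75/3.6815) = 0.7963
Step 3: prox(x) = [-2.9232, 0.22]
||prox(x)|| = 2.9315
Step 4: Proximal objective.
0.5*||prox-x||^2 = 0.2813
lambda*||prox|| = 2.1986
Total = 2.4799


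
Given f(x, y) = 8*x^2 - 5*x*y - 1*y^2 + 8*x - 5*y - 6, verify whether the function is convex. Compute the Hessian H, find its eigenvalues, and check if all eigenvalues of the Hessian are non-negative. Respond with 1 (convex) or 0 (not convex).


The Hessian of f(x,y) = 8*x^2 - 5*x*y - 1*y^2 + 8*x - 5*y - 6 is:
H = [[16, -5], [-5, -2]]
Trace = 16 - 2 = 14
Determinant = 16*-2 - (-5)^2 = -57
Discriminant = (14)^2 - 4*-57 = 424.0
Eigenvalues: lambda_1 = -3.2956, lambda_2 = 17.2956
The function is not convex.

0


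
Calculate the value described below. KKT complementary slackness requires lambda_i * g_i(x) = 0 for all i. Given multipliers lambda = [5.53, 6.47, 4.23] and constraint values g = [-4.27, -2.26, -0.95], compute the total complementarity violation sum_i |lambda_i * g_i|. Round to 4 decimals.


KKT complementary slackness check:
lambda_1 * g_1 = 5.53 * -4.27 = -23.6131
lambda_2 * g_2 = 6.47 * -2.26 = -14.6222
lambda_3 * g_3 = 4.23 * -0.95 = -4.0185
Total violation = 23.6131 + 14.6222 + 4.0185 = 42.2538


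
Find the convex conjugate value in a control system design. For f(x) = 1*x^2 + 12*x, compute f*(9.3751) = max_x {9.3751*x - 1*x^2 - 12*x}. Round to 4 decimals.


f*(y) = sup_x {y*x - a*x^2 - b*x} = sup_x {(y-b)*x - a*x^2}
FOC: (y - b) - 2a*x = 0 => x* = (y - b)/(2a)
x* = (9.3751 - 12)/(2*1) = -1.3125
f*(9.3751) = (y-b)^2/(4a) = (9.3751 - 12)^2/(4*1)
= 6.8901/4 = 1.7225


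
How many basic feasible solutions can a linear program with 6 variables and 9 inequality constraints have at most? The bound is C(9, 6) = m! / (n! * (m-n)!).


Each vertex corresponds to some choice of n active constraints out of m, so the number of vertices is at most C(m, n) = m! / (n!(m-n)!).
m = 9, n = 6
Numerator: 9 * 8 * 7 * 6 * 5 * 4
Denominator: 6! = 720
C(9, 6) = 84


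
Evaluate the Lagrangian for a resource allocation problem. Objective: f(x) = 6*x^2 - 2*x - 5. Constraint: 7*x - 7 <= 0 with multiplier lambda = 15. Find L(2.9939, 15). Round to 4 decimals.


Step 1: Evaluate f(x).
f(2.9939) = 6*2.9939^2 - 2*2.9939 - 5 = 42.7928
Step 2: Evaluate g(x).
g(2.9939) = 7*2.9939 - 7 = 13.9573
Step 3: Compute Lagrangian.
L = 42.7928 + 15*13.9573 = 252.1523


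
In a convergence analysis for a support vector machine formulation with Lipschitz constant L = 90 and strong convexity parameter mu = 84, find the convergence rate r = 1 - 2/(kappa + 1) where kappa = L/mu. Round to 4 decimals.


Step 1: Compute the condition number.
kappa = L/mu = 90/84 = 1.0714
Step 2: Compute the convergence rate.
r = 1 - 2/(kappa + 1) = 1 - 2*mu/(L + mu) = (L - mu)/(L + mu) = 6/174 = 0.0345


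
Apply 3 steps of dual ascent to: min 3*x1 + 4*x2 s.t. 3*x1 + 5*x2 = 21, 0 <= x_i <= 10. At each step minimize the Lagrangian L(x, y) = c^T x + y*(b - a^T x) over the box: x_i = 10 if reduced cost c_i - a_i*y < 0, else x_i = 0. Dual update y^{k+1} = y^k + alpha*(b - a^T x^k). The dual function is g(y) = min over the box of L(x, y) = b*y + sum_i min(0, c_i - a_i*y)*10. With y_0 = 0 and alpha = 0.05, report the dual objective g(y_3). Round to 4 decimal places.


Dual ascent for LP: min 3*x1 + 4*x2, 3*x1 + 5*x2 = 21, 0 <= x_i <= 10
Step 1: y^k = 0.0, reduced costs: (3.0, 4.0)
  x^k = (0.0, 0.0), subgradient = b - a^T x = 21.0
  y^{k+1} = 0.0 + 0.05*21.0 = 1.05
Step 2: y^k = 1.05, reduced costs: (-0.15, -1.25)
  x^k = (10.0, 10.0), subgradient = b - a^T x = -59.0
  y^{k+1} = 1.05 + 0.05*-59.0 = -1.9
Step 3: y^k = -1.9, reduced costs: (8.7, 13.5)
  x^k = (0.0, 0.0), subgradient = b - a^T x = 21.0
  y^{k+1} = -1.9 + 0.05*21.0 = -0.85
Dual objective at y_3 = -0.85: reduced costs (5.55, 8.25), box minimizer x = (0.0, 0.0)
g(y_3) = b*y + (c1 - a1*y)*x1 + (c2 - a2*y)*x2 = 21*(-0.85) + 5.55*0.0 + 8.25*0.0 = -17.85 + 0.0 + 0.0 = -17.85


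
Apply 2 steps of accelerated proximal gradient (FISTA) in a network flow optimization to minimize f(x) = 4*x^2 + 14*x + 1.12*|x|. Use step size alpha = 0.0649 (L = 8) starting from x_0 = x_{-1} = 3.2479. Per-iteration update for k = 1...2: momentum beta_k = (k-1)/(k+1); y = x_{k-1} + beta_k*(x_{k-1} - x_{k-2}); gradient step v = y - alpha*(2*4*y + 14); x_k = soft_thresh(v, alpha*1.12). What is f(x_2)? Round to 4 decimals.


FISTA on f(x) = 4*x^2 + 14*x + 1.12*|x|
L = 8, alpha = 0.0649
Iteration 1: beta = 0.0, y = 3.2479 + 0.0*(3.2479 - 3.2479) = 3.2479
  grad(y) = 39.9832, v = y - alpha*grad = 0.653
  prox(v) = soft_thresh(0.653, 0.0727) = 0.5803
Iteration 2: beta = 0.3333, y = 0.5803 + 0.3333*(0.5803 - 3.2479) = -0.3089
  grad(y) = 11.5288, v = y - alpha*grad = -1.0571
  prox(v) = soft_thresh(-1.0571, 0.0727) = -0.9844
f(x_2) = 4*(-0.9844)^2 + 14*(-0.9844) + 1.12*|-0.9844| = -8.803


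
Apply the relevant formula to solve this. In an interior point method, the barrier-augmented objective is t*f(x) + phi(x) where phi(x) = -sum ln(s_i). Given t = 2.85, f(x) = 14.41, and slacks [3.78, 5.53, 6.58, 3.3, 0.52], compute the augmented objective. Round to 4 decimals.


Step 1: Compute log-barrier.
ln values: [1.3297, 1.7102, 1.884, 1.1939, -0.6539]
phi = -(1.3297 + 1.7102 + 1.884 + 1.1939 - 0.6539) = -5.4639
Step 2: Compute augmented objective.
t*f(x) = 2.85*14.41 = 41.0685
Total = 41.0685 - 5.4639 = 35.6046


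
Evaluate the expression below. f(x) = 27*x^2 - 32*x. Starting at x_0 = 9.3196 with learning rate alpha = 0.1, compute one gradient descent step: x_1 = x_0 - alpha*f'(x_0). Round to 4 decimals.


We compute the gradient at x_0 and apply the update.
f'(x) = 54*x - 32
f'(9.3196) = 54*9.3196 - 32 = 471.2584
x_1 = 9.3196 - 0.1*471.2584 = -37.8062


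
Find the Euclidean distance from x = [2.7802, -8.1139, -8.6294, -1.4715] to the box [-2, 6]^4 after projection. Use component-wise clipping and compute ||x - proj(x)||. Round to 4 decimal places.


Project each component onto [-2, 6].
clip(2.7802) = 2.7802, clip(-8.1139) = -2.0, clip(-8.6294) = -2.0, clip(-1.4715) = -1.4715
Projection = [2.7802, -2.0, -2.0, -1.4715]
Squared diffs: [0.0, 37.3798, 43.9489, 0.0]
Distance = sqrt(81.3287) = 9.0182


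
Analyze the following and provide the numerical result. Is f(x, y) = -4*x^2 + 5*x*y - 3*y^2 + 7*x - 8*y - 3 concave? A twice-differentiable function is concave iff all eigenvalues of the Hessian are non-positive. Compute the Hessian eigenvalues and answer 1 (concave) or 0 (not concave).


The Hessian of f(x,y) = -4*x^2 + 5*x*y - 3*y^2 + 7*x - 8*y - 3 is:
H = [[-8, 5], [5, -6]]
Trace = -8 - 6 = -14
Determinant = -8*-6 - (5)^2 = 23
Discriminant = (-14)^2 - 4*23 = 104.0
Eigenvalues: lambda_1 = -12.099, lambda_2 = -1.901
The function is concave.

1


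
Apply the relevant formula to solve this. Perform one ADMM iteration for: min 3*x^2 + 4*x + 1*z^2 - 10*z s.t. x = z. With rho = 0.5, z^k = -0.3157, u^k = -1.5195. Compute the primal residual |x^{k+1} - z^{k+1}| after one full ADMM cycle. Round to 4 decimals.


ADMM iteration with rho = 0.5, z^k = -0.3157, u^k = -1.5195
Step 1: x-update.
Minimize 3*x^2 + 4*x + (0.5/2)*(x + 0.3157 - 1.5195)^2
FOC: (2*3 + 0.5)*x = -4 + 0.5*(-0.3157 + 1.5195)
x^{k+1} = -0.5228
Step 2: z-update.
Minimize 1*z^2 - 10*z + (0.5/2)*(-0.5228 - z - 1.5195)^2
FOC: (2*1 + 0.5)*z = 10 + 0.5*(-0.5228 - 1.5195)
z^{k+1} = 3.5915
Step 3: u-update.
u^{k+1} = -1.5195 - 0.5228 - 3.5915 = -5.6338
Step 4: Primal residual = |-0.5228 - 3.5915| = 4.1143


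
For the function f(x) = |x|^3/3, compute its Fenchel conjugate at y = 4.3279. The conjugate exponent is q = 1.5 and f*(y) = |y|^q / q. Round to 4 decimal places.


The conjugate exponent q satisfies 1/p + 1/q = 1.
p = 3, so q = 3/(3 - 1) = 1.5
|y|^q = 4.3279^1.5 = 9.0036
f*(4.3279) = 9.0036 / 1.5 = 6.0024


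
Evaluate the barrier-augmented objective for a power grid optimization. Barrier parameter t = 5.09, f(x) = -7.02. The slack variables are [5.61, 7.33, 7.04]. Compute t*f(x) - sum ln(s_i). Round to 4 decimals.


Step 1: Compute log-barrier.
ln values: [1.7246, 1.992, 1.9516]
phi = -(1.7246 + 1.992 + 1.9516) = -5.6681
Step 2: Compute augmented objective.
t*f(x) = 5.09*-7.02 = -35.7318
Total = -35.7318 - 5.6681 = -41.3999


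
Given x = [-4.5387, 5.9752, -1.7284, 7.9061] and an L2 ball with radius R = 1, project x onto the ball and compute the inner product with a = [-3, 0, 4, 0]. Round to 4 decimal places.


Step 1: Compute ||x|| (intermediates to 6 decimals).
||x|| = sqrt((-4.5387)^2 + 5.9752^2 + (-1.7284)^2 + 7.9061^2) = 11.03615
Step 2: Project.
Since ||x|| > R, scale = R/||x|| = 1/11.03615 = 0.090611, proj(x) = scale * x
proj(x) = [-0.411256, 0.541419, -0.156612, 0.71638]
Step 3: Dot product.
a^T * proj(x) = -3*(-0.411256) + 0*0.541419 + 4*(-0.156612) + 0*0.71638 = 0.6073


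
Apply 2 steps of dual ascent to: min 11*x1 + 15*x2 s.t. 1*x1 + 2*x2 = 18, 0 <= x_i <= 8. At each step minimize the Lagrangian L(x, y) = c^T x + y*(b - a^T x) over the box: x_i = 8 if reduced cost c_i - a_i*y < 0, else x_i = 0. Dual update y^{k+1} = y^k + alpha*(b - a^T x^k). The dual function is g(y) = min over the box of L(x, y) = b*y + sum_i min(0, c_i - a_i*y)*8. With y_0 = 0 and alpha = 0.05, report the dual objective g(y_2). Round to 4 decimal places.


Dual ascent for LP: min 11*x1 + 15*x2, 1*x1 + 2*x2 = 18, 0 <= x_i <= 8
Step 1: y^k = 0.0, reduced costs: (11.0, 15.0)
  x^k = (0.0, 0.0), subgradient = b - a^T x = 18.0
  y^{k+1} = 0.0 + 0.05*18.0 = 0.9
Step 2: y^k = 0.9, reduced costs: (10.1, 13.2)
  x^k = (0.0, 0.0), subgradient = b - a^T x = 18.0
  y^{k+1} = 0.9 + 0.05*18.0 = 1.8
Dual objective at y_2 = 1.8: reduced costs (9.2, 11.4), box minimizer x = (0.0, 0.0)
g(y_2) = b*y + (c1 - a1*y)*x1 + (c2 - a2*y)*x2 = 18*1.8 + 9.2*0.0 + 11.4*0.0 = 32.4 + 0.0 + 0.0 = 32.4


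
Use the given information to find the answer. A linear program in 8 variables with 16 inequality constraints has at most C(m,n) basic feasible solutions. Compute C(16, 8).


Each vertex corresponds to some choice of n active constraints out of m, so the number of vertices is at most C(m, n) = m! / (n!(m-n)!).
m = 16, n = 8
Numerator: 16 * 15 * 14 * 13 * 12 * 11 * 10 * 9
Denominator: 8! = 40320
C(16, 8) = 12870


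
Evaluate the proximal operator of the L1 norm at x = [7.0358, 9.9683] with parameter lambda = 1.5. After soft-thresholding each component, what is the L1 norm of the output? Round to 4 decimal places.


Soft-thresholding with lambda = 1.5:
prox(7.0358) = sign(7.0358)*max(|7.0358| - 1.5, 0) = 5.5358
prox(9.9683) = sign(9.9683)*max(|9.9683| - 1.5, 0) = 8.4683
prox(x) = [5.5358, 8.4683]
||prox(x)||_1 = 5.5358 + 8.4683 = 14.0041


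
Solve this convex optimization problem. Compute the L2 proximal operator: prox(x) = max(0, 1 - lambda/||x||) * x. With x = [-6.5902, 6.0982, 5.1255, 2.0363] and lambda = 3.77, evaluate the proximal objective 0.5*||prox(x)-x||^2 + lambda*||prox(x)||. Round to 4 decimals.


Step 1: Compute ||x||.
||x|| = 10.5374
Step 2: Compute scaling factor.
scale = max(0, 1 - 3.77/10.5374) = 0.6422
Step 3: prox(x) = [-4.2324, 3.9164, 3.2917, 1.3078]
||prox(x)|| = 6.7674
Step 4: Proximal objective.
0.5*||prox-x||^2 = 7.1065
lambda*||prox|| = 25.5131
Total = 32.6194


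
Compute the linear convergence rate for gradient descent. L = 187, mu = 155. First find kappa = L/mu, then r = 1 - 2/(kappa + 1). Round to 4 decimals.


Step 1: Compute the condition number.
kappa = L/mu = 187/155 = 1.2065
Step 2: Compute the convergence rate.
r = 1 - 2/(kappa + 1) = 1 - 2*mu/(L + mu) = (L - mu)/(L + mu) = 32/342 = 0.0936


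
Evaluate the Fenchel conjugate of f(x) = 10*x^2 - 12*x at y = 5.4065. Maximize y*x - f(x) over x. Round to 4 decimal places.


f*(y) = sup_x {y*x - a*x^2 - b*x} = sup_x {(y-b)*x - a*x^2}
FOC: (y - b) - 2a*x = 0 => x* = (y - b)/(2a)
x* = (5.4065 + 12)/(2*10) = 0.8703
f*(5.4065) = (y-b)^2/(4a) = (5.4065 + 12)^2/(4*10)
= 302.9862/40 = 7.5747


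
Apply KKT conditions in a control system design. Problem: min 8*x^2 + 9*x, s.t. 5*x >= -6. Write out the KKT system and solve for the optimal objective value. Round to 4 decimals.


Step 1: Try lambda = 0 (constraint inactive).
Stationarity: 2*8*x + 9 = 0
x* = -9/(2*8) = -0.5625
Check constraint: 5*-0.5625 = -2.8125 >= -6 -- satisfied.
Step 2: Compute optimal value.
f(x*) = 8*(-0.5625)^2 + 9*(-0.5625) = -2.5313


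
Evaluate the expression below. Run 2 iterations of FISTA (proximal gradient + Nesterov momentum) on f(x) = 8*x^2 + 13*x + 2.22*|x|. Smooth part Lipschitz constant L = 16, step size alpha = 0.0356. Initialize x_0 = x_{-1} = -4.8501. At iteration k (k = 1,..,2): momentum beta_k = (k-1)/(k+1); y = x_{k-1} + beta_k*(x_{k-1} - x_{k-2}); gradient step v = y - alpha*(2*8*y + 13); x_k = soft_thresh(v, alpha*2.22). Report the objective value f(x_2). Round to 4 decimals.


FISTA on f(x) = 8*x^2 + 13*x + 2.22*|x|
L = 16, alpha = 0.0356
Iteration 1: beta = 0.0, y = -4.8501 + 0.0*(-4.8501 + 4.8501) = -4.8501
  grad(y) = -64.6016, v = y - alpha*grad = -2.5503
  prox(v) = soft_thresh(-2.5503, 0.079) = -2.4713
Iteration 2: beta = 0.3333, y = -2.4713 + 0.3333*(-2.4713 + 4.8501) = -1.6783
  grad(y) = -13.8528, v = y - alpha*grad = -1.1851
  prox(v) = soft_thresh(-1.1851, 0.079) = -1.1061
f(x_2) = 8*(-1.1061)^2 + 13*(-1.1061) + 2.22*|-1.1061| = -2.136


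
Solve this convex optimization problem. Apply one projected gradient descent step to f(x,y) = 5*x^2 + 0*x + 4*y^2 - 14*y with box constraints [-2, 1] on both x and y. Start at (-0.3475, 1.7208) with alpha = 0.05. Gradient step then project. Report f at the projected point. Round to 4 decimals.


Step 1: Compute gradient at (-0.3475, 1.7208).
grad_x = 2*5*-0.3475 + 0 = -3.475
grad_y = 2*4*1.7208 - 14 = -0.2336
Step 2: Gradient step.
x_raw = -0.3475 - 0.05*-3.475 = -0.1738
y_raw = 1.7208 - 0.05*-0.2336 = 1.7325
Step 3: Project onto [-2, 1].
x_proj = clip(-0.1738) = -0.1738
y_proj = clip(1.7325) = 1.0
Step 4: Evaluate f.
f(-0.1738, 1.0) = -9.8491


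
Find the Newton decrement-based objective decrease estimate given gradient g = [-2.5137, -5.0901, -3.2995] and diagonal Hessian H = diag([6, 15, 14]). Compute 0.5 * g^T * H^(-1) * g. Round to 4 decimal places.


Step 1: H is diagonal, so H^(-1) * g = [-0.419, -0.3393, -0.2357].
Step 2: g^T H^(-1) g = sum_i g_i^2 / H_ii
  = (-2.5137)^2/6 + (-5.0901)^2/15 + (-3.2995)^2/14
  = 1.0531 + 1.7273 + 0.7776 = 3.558
Step 3: Objective decrease = 0.5 * g^T H^(-1) g = 1.779


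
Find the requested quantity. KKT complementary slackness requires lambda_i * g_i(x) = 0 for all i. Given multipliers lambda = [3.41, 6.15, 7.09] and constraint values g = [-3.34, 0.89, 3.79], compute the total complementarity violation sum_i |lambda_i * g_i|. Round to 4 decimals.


KKT complementary slackness check:
lambda_1 * g_1 = 3.41 * -3.34 = -11.3894
lambda_2 * g_2 = 6.15 * 0.89 = 5.4735
lambda_3 * g_3 = 7.09 * 3.79 = 26.8711
Total violation = 11.3894 + 5.4735 + 26.8711 = 43.734


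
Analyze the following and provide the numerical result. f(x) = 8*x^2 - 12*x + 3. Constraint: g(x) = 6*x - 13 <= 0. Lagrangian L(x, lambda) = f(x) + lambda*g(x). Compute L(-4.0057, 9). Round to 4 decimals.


Step 1: Evaluate f(x).
f(-4.0057) = 8*(-4.0057)^2 - 12*(-4.0057) + 3 = 179.4335
Step 2: Evaluate g(x).
g(-4.0057) = 6*-4.0057 - 13 = -37.0342
Step 3: Compute Lagrangian.
L = 179.4335 + 9*-37.0342 = -153.8743


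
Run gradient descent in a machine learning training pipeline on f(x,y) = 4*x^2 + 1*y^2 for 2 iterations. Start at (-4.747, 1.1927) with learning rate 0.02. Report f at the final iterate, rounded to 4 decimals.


Gradient descent on f(x,y) = 4*x^2 + 1*y^2.
Starting point: (-4.747, 1.1927), alpha = 0.02
Step 1: grad_x = 2*4*-4.747 = -37.976, grad_y = 2*1*1.1927 = 2.3854
  x_1 = -4.747 - 0.02*-37.976 = -3.9875
  y_1 = 1.1927 - 0.02*2.3854 = 1.145
Step 2: grad_x = 2*4*-3.9875 = -31.8998, grad_y = 2*1*1.145 = 2.29
  x_2 = -3.9875 - 0.02*-31.8998 = -3.3495
  y_2 = 1.145 - 0.02*2.29 = 1.0992
f(-3.3495, 1.0992) = 4*(-3.3495)^2 + 1*1.0992^2 = 46.0844


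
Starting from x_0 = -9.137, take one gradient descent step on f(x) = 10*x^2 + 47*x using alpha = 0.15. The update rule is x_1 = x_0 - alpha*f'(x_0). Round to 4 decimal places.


We compute the gradient at x_0 and apply the update.
f'(x) = 20*x + 47
f'(-9.137) = 20*-9.137 + 47 = -135.74
x_1 = -9.137 - 0.15*-135.74 = 11.224


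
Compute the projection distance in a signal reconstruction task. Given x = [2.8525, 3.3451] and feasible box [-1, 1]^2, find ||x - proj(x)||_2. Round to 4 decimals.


Project each component onto [-1, 1].
clip(2.8525) = 1.0, clip(3.3451) = 1.0
Projection = [1.0, 1.0]
Squared diffs: [3.4318, 5.4995]
Distance = sqrt(8.9313) = 2.9885


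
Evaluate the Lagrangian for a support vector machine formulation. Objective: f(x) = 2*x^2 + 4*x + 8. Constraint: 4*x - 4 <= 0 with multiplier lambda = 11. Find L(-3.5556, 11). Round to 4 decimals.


Step 1: Evaluate f(x).
f(-3.5556) = 2*(-3.5556)^2 + 4*(-3.5556) + 8 = 19.0622
Step 2: Evaluate g(x).
g(-3.5556) = 4*-3.5556 - 4 = -18.2224
Step 3: Compute Lagrangian.
L = 19.0622 + 11*-18.2224 = -181.3842


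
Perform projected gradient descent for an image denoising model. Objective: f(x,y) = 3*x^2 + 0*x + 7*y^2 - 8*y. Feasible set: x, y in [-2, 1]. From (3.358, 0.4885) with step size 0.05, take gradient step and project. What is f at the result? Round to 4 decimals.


Step 1: Compute gradient at (3.358, 0.4885).
grad_x = 2*3*3.358 + 0 = 20.148
grad_y = 2*7*0.4885 - 8 = -1.161
Step 2: Gradient step.
x_raw = 3.358 - 0.05*20.148 = 2.3506
y_raw = 0.4885 - 0.05*-1.161 = 0.5466
Step 3: Project onto [-2, 1].
x_proj = clip(2.3506) = 1.0
y_proj = clip(0.5466) = 0.5466
Step 4: Evaluate f.
f(1.0, 0.5466) = 0.7186


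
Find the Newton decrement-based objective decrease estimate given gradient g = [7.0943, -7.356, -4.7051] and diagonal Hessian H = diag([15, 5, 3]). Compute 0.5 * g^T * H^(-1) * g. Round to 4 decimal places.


Step 1: H is diagonal, so H^(-1) * g = [0.473, -1.4712, -1.5684].
Step 2: g^T H^(-1) g = sum_i g_i^2 / H_ii
  = (7.0943)^2/15 + (-7.356)^2/5 + (-4.7051)^2/3
  = 3.3553 + 10.8221 + 7.3793 = 21.5567
Step 3: Objective decrease = 0.5 * g^T H^(-1) g = 10.7784


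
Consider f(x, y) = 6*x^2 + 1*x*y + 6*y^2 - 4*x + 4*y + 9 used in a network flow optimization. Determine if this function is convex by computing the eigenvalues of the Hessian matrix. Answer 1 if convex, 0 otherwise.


The Hessian of f(x,y) = 6*x^2 + 1*x*y + 6*y^2 - 4*x + 4*y + 9 is:
H = [[12, 1], [1, 12]]
Trace = 12 + 12 = 24
Determinant = 12*12 - (1)^2 = 143
Discriminant = (24)^2 - 4*143 = 4.0
Eigenvalues: lambda_1 = 11.0, lambda_2 = 13.0
The function is convex.

1


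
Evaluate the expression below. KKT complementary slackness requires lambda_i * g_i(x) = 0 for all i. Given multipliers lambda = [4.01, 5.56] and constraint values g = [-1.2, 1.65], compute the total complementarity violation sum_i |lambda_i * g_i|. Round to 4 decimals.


KKT complementary slackness check:
lambda_1 * g_1 = 4.01 * -1.2 = -4.812
lambda_2 * g_2 = 5.56 * 1.65 = 9.174
Total violation = 4.812 + 9.174 = 13.986


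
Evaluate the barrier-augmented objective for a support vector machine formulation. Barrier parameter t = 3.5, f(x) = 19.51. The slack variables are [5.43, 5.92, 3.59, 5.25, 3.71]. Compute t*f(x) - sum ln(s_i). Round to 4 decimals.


Step 1: Compute log-barrier.
ln values: [1.6919, 1.7783, 1.2782, 1.6582, 1.311]
phi = -(1.6919 + 1.7783 + 1.2782 + 1.6582 + 1.311) = -7.7177
Step 2: Compute augmented objective.
t*f(x) = 3.5*19.51 = 68.285
Total = 68.285 - 7.7177 = 60.5673


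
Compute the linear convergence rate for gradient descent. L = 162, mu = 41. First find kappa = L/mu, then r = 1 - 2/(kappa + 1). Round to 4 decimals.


Step 1: Compute the condition number.
kappa = L/mu = 162/41 = 3.9512
Step 2: Compute the convergence rate.
r = 1 - 2/(kappa + 1) = 1 - 2*mu/(L + mu) = (L - mu)/(L + mu) = 121/203 = 0.5961


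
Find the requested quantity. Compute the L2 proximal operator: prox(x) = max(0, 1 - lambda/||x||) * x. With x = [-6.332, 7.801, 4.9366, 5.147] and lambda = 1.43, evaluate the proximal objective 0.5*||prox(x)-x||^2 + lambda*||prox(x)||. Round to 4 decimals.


Step 1: Compute ||x||.
||x|| = 12.3212
Step 2: Compute scaling factor.
scale = max(0, 1 - 1.43/12.3212) = 0.8839
Step 3: prox(x) = [-5.5971, 6.8956, 4.3637, 4.5496]
||prox(x)|| = 10.8912
Step 4: Proximal objective.
0.5*||prox-x||^2 = 1.0225
lambda*||prox|| = 15.5744
Total = 16.5968


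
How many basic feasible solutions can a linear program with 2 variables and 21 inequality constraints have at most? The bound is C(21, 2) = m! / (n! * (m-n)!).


Each vertex corresponds to some choice of n active constraints out of m, so the number of vertices is at most C(m, n) = m! / (n!(m-n)!).
m = 21, n = 2
Numerator: 21 * 20
Denominator: 2! = 2
C(21, 2) = 210


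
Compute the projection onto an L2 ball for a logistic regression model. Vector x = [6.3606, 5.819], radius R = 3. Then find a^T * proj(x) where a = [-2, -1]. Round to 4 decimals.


Step 1: Compute ||x|| (intermediates to 6 decimals).
||x|| = sqrt(6.3606^2 + 5.819^2) = 8.620788
Step 2: Project.
Since ||x|| > R, scale = R/||x|| = 3/8.620788 = 0.347996, proj(x) = scale * x
proj(x) = [2.213463, 2.024989]
Step 3: Dot product.
a^T * proj(x) = -2*2.213463 - 1*2.024989 = -6.4519


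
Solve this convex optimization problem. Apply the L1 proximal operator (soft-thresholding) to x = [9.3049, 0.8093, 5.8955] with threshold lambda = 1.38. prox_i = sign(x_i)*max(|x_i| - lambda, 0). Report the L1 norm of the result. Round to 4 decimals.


Soft-thresholding with lambda = 1.38:
prox(9.3049) = sign(9.3049)*max(|9.3049| - 1.38, 0) = 7.9249
prox(0.8093) = sign(0.8093)*max(|0.8093| - 1.38, 0) = 0.0
prox(5.8955) = sign(5.8955)*max(|5.8955| - 1.38, 0) = 4.5155
prox(x) = [7.9249, 0.0, 4.5155]
||prox(x)||_1 = 7.9249 + 0.0 + 4.5155 = 12.4404


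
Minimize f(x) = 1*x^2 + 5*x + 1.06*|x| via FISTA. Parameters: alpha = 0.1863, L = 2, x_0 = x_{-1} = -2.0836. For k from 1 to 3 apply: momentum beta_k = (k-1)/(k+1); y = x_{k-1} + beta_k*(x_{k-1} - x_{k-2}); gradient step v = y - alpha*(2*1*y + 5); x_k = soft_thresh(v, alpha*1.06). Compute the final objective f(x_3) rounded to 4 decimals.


FISTA on f(x) = 1*x^2 + 5*x + 1.06*|x|
L = 2, alpha = 0.1863
Iteration 1: beta = 0.0, y = -2.0836 + 0.0*(-2.0836 + 2.0836) = -2.0836
  grad(y) = 0.8328, v = y - alpha*grad = -2.2388
  prox(v) = soft_thresh(-2.2388, 0.1975) = -2.0413
Iteration 2: beta = 0.3333, y = -2.0413 + 0.3333*(-2.0413 + 2.0836) = -2.0272
  grad(y) = 0.9457, v = y - alpha*grad = -2.2033
  prox(v) = soft_thresh(-2.2033, 0.1975) = -2.0059
Iteration 3: beta = 0.5, y = -2.0059 + 0.5*(-2.0059 + 2.0413) = -1.9882
  grad(y) = 1.0237, v = y - alpha*grad = -2.1789
  prox(v) = soft_thresh(-2.1789, 0.1975) = -1.9814
f(x_3) = 1*(-1.9814)^2 + 5*(-1.9814) + 1.06*|-1.9814| = -3.8808


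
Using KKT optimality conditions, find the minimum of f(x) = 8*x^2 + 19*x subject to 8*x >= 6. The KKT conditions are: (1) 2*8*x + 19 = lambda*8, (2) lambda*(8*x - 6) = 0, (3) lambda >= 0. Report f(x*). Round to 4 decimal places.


Step 1: Try lambda = 0 (constraint inactive).
x_unc = -19/(2*8) = -1.1875
Check: 8*-1.1875 = -9.5 < 6 -- violated!
Step 2: Constraint must be active: 8*x = 6
x* = 6/8 = 0.75
lambda = (2*8*0.75 + 19)/8 = 3.875
Step 3: Compute optimal value.
f(x*) = 8*0.75^2 + 19*0.75 = 18.75


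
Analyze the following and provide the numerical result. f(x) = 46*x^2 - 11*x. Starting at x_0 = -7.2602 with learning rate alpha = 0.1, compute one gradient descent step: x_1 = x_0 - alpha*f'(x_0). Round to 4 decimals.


We compute the gradient at x_0 and apply the update.
f'(x) = 92*x - 11
f'(-7.2602) = 92*-7.2602 - 11 = -678.9384
x_1 = -7.2602 - 0.1*-678.9384 = 60.6336


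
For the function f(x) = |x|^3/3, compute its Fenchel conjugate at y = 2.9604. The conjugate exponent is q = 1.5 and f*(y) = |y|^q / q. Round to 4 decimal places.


The conjugate exponent q satisfies 1/p + 1/q = 1.
p = 3, so q = 3/(3 - 1) = 1.5
|y|^q = 2.9604^1.5 = 5.0936
f*(2.9604) = 5.0936 / 1.5 = 3.3957


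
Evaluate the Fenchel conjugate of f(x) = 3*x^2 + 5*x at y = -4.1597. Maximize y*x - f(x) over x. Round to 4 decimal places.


f*(y) = sup_x {y*x - a*x^2 - b*x} = sup_x {(y-b)*x - a*x^2}
FOC: (y - b) - 2a*x = 0 => x* = (y - b)/(2a)
x* = (-4.1597 - 5)/(2*3) = -1.5266
f*(-4.1597) = (y-b)^2/(4a) = (-4.1597 - 5)^2/(4*3)
= 83.9001/12 = 6.9917
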